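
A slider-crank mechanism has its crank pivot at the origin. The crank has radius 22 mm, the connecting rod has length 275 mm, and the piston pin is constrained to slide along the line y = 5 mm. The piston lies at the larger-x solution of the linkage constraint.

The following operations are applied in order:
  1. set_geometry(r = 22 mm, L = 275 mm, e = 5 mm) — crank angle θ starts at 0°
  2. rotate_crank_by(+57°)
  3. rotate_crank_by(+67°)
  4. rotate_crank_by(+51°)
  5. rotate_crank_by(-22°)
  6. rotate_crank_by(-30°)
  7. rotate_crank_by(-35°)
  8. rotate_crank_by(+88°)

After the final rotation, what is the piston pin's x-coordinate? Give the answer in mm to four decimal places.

253.0318

set_geometry: r = 22 mm, L = 275 mm, e = 5 mm; θ ← 0°
rotate_crank_by(+57°): θ ← 0° +57° = 57°
rotate_crank_by(+67°): θ ← 57° +67° = 124°
rotate_crank_by(+51°): θ ← 124° +51° = 175°
rotate_crank_by(-22°): θ ← 175° -22° = 153°
rotate_crank_by(-30°): θ ← 153° -30° = 123°
rotate_crank_by(-35°): θ ← 123° -35° = 88°
rotate_crank_by(+88°): θ ← 88° +88° = 176°
crank pin P = (r cos θ, r sin θ) = (-21.946409, 1.534642)
h = r sin θ − e = 1.534642 − 5 = -3.465358
x = r cos θ + √(L² − h²) = -21.946409 + √(75625.0 − 12.0087) = -21.946409 + 274.978165 = 253.031756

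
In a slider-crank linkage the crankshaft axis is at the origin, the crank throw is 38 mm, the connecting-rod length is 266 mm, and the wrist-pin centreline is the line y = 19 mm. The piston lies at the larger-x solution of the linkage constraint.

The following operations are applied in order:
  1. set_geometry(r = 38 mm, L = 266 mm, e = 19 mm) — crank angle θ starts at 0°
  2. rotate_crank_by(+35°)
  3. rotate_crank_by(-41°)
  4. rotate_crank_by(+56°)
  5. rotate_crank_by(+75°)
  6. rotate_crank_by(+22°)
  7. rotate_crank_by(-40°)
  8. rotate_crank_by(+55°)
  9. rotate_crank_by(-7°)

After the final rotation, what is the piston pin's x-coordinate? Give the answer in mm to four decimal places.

set_geometry: r = 38 mm, L = 266 mm, e = 19 mm; θ ← 0°
rotate_crank_by(+35°): θ ← 0° +35° = 35°
rotate_crank_by(-41°): θ ← 35° -41° = -6°
rotate_crank_by(+56°): θ ← -6° +56° = 50°
rotate_crank_by(+75°): θ ← 50° +75° = 125°
rotate_crank_by(+22°): θ ← 125° +22° = 147°
rotate_crank_by(-40°): θ ← 147° -40° = 107°
rotate_crank_by(+55°): θ ← 107° +55° = 162°
rotate_crank_by(-7°): θ ← 162° -7° = 155°
crank pin P = (r cos θ, r sin θ) = (-34.439696, 16.059494)
h = r sin θ − e = 16.059494 − 19 = -2.940506
x = r cos θ + √(L² − h²) = -34.439696 + √(70756.0 − 8.6466) = -34.439696 + 265.983747 = 231.544051

231.5441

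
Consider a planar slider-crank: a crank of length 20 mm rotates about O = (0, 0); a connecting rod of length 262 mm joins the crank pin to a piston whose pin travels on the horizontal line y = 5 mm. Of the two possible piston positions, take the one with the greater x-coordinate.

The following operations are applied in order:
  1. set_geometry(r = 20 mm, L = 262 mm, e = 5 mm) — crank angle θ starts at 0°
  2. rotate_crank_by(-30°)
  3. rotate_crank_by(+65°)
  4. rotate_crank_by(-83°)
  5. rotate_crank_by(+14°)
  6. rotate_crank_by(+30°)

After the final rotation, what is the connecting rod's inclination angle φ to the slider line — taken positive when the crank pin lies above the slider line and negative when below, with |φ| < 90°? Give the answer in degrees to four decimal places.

-1.3987

set_geometry: r = 20 mm, L = 262 mm, e = 5 mm; θ ← 0°
rotate_crank_by(-30°): θ ← 0° -30° = -30°
rotate_crank_by(+65°): θ ← -30° +65° = 35°
rotate_crank_by(-83°): θ ← 35° -83° = -48°
rotate_crank_by(+14°): θ ← -48° +14° = -34°
rotate_crank_by(+30°): θ ← -34° +30° = -4°
crank pin P = (r cos θ, r sin θ) = (19.951281, -1.395129)
h = r sin θ − e = -1.395129 − 5 = -6.395129
sin φ = h / L = -6.395129 / 262 = -0.02440889
φ = arcsin(-0.02440889) = -1.398665°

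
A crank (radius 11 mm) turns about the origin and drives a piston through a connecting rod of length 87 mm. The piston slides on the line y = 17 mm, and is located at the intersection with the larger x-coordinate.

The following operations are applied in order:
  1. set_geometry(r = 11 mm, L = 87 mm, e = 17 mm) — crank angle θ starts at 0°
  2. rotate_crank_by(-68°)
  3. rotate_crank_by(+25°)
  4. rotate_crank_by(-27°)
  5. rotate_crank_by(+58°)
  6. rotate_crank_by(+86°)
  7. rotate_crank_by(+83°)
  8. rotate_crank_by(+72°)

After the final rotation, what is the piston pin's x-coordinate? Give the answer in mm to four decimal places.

76.0229

set_geometry: r = 11 mm, L = 87 mm, e = 17 mm; θ ← 0°
rotate_crank_by(-68°): θ ← 0° -68° = -68°
rotate_crank_by(+25°): θ ← -68° +25° = -43°
rotate_crank_by(-27°): θ ← -43° -27° = -70°
rotate_crank_by(+58°): θ ← -70° +58° = -12°
rotate_crank_by(+86°): θ ← -12° +86° = 74°
rotate_crank_by(+83°): θ ← 74° +83° = 157°
rotate_crank_by(+72°): θ ← 157° +72° = 229°
crank pin P = (r cos θ, r sin θ) = (-7.216649, -8.301805)
h = r sin θ − e = -8.301805 − 17 = -25.301805
x = r cos θ + √(L² − h²) = -7.216649 + √(7569.0 − 640.1814) = -7.216649 + 83.239526 = 76.022876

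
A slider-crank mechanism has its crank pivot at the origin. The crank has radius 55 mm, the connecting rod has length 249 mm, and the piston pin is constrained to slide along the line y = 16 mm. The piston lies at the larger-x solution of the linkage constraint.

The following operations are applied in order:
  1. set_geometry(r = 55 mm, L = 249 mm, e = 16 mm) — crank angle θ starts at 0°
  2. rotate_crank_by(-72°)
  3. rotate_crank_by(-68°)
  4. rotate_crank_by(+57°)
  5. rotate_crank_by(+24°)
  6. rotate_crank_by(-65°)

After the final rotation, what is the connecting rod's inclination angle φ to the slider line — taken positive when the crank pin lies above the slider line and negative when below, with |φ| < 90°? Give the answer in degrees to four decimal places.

-14.3224

set_geometry: r = 55 mm, L = 249 mm, e = 16 mm; θ ← 0°
rotate_crank_by(-72°): θ ← 0° -72° = -72°
rotate_crank_by(-68°): θ ← -72° -68° = -140°
rotate_crank_by(+57°): θ ← -140° +57° = -83°
rotate_crank_by(+24°): θ ← -83° +24° = -59°
rotate_crank_by(-65°): θ ← -59° -65° = -124°
crank pin P = (r cos θ, r sin θ) = (-30.755610, -45.597066)
h = r sin θ − e = -45.597066 − 16 = -61.597066
sin φ = h / L = -61.597066 / 249 = -0.24737778
φ = arcsin(-0.24737778) = -14.322397°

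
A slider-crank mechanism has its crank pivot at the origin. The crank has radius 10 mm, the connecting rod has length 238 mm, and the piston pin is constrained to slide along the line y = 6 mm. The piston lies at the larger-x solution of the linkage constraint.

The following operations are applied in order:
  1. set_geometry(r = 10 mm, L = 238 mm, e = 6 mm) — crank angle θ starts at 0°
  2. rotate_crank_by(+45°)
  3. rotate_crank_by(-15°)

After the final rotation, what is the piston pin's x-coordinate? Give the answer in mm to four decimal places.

set_geometry: r = 10 mm, L = 238 mm, e = 6 mm; θ ← 0°
rotate_crank_by(+45°): θ ← 0° +45° = 45°
rotate_crank_by(-15°): θ ← 45° -15° = 30°
crank pin P = (r cos θ, r sin θ) = (8.660254, 5.000000)
h = r sin θ − e = 5.000000 − 6 = -1.000000
x = r cos θ + √(L² − h²) = 8.660254 + √(56644.0 − 1.0000) = 8.660254 + 237.997899 = 246.658153

246.6582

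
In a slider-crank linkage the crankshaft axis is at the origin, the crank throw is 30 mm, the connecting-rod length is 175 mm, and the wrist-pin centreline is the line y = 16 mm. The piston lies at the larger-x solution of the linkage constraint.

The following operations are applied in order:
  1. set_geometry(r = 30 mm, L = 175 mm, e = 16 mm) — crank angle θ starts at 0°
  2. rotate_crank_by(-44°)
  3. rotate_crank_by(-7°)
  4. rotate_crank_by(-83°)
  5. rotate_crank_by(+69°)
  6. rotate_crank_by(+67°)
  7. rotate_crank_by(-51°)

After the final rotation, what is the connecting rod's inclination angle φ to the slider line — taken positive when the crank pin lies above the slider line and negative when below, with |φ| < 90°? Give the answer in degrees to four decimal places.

set_geometry: r = 30 mm, L = 175 mm, e = 16 mm; θ ← 0°
rotate_crank_by(-44°): θ ← 0° -44° = -44°
rotate_crank_by(-7°): θ ← -44° -7° = -51°
rotate_crank_by(-83°): θ ← -51° -83° = -134°
rotate_crank_by(+69°): θ ← -134° +69° = -65°
rotate_crank_by(+67°): θ ← -65° +67° = 2°
rotate_crank_by(-51°): θ ← 2° -51° = -49°
crank pin P = (r cos θ, r sin θ) = (19.681771, -22.641287)
h = r sin θ − e = -22.641287 − 16 = -38.641287
sin φ = h / L = -38.641287 / 175 = -0.22080736
φ = arcsin(-0.22080736) = -12.756457°

-12.7565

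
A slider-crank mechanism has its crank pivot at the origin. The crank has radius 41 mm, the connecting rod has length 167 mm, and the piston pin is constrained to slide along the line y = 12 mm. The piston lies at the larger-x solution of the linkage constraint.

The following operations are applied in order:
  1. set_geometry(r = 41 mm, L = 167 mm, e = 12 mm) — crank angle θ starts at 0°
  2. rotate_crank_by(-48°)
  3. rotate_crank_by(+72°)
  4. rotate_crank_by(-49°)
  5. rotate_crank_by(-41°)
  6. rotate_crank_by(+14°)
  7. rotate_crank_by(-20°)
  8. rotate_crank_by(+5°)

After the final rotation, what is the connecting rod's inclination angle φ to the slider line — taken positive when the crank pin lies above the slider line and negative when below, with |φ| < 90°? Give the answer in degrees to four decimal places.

set_geometry: r = 41 mm, L = 167 mm, e = 12 mm; θ ← 0°
rotate_crank_by(-48°): θ ← 0° -48° = -48°
rotate_crank_by(+72°): θ ← -48° +72° = 24°
rotate_crank_by(-49°): θ ← 24° -49° = -25°
rotate_crank_by(-41°): θ ← -25° -41° = -66°
rotate_crank_by(+14°): θ ← -66° +14° = -52°
rotate_crank_by(-20°): θ ← -52° -20° = -72°
rotate_crank_by(+5°): θ ← -72° +5° = -67°
crank pin P = (r cos θ, r sin θ) = (16.019976, -37.740699)
h = r sin θ − e = -37.740699 − 12 = -49.740699
sin φ = h / L = -49.740699 / 167 = -0.29784850
φ = arcsin(-0.29784850) = -17.328425°

-17.3284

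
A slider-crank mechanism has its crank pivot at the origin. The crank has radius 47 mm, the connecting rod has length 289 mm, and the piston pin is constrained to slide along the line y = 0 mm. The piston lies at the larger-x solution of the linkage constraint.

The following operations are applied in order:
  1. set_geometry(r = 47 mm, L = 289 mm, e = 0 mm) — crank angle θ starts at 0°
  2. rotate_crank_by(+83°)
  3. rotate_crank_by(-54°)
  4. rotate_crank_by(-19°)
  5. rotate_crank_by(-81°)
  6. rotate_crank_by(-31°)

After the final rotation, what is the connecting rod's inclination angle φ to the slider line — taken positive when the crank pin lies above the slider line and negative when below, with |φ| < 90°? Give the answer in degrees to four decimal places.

set_geometry: r = 47 mm, L = 289 mm, e = 0 mm; θ ← 0°
rotate_crank_by(+83°): θ ← 0° +83° = 83°
rotate_crank_by(-54°): θ ← 83° -54° = 29°
rotate_crank_by(-19°): θ ← 29° -19° = 10°
rotate_crank_by(-81°): θ ← 10° -81° = -71°
rotate_crank_by(-31°): θ ← -71° -31° = -102°
crank pin P = (r cos θ, r sin θ) = (-9.771849, -45.972937)
h = r sin θ − e = -45.972937 − 0 = -45.972937
sin φ = h / L = -45.972937 / 289 = -0.15907591
φ = arcsin(-0.15907591) = -9.153263°

-9.1533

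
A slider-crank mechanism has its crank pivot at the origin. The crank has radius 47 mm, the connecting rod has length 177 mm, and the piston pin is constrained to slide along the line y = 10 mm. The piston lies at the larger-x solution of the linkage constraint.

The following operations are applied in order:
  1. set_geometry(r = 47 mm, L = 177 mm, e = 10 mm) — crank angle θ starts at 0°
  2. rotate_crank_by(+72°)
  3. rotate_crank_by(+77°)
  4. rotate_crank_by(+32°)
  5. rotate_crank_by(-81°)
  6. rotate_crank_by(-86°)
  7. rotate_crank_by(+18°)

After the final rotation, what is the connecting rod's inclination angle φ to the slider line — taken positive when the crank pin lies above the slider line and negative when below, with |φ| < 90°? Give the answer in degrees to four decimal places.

set_geometry: r = 47 mm, L = 177 mm, e = 10 mm; θ ← 0°
rotate_crank_by(+72°): θ ← 0° +72° = 72°
rotate_crank_by(+77°): θ ← 72° +77° = 149°
rotate_crank_by(+32°): θ ← 149° +32° = 181°
rotate_crank_by(-81°): θ ← 181° -81° = 100°
rotate_crank_by(-86°): θ ← 100° -86° = 14°
rotate_crank_by(+18°): θ ← 14° +18° = 32°
crank pin P = (r cos θ, r sin θ) = (39.858261, 24.906205)
h = r sin θ − e = 24.906205 − 10 = 14.906205
sin φ = h / L = 14.906205 / 177 = 0.08421585
φ = arcsin(0.08421585) = 4.830935°

4.8309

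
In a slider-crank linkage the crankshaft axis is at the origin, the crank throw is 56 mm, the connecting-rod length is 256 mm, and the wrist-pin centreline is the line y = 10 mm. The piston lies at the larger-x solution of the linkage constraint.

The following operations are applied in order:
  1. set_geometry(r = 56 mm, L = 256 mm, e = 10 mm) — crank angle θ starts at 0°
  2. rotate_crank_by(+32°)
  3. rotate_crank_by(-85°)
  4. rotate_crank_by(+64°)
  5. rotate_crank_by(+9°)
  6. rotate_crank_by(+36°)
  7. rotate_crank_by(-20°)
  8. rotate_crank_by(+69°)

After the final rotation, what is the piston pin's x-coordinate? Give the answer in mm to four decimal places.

237.6805

set_geometry: r = 56 mm, L = 256 mm, e = 10 mm; θ ← 0°
rotate_crank_by(+32°): θ ← 0° +32° = 32°
rotate_crank_by(-85°): θ ← 32° -85° = -53°
rotate_crank_by(+64°): θ ← -53° +64° = 11°
rotate_crank_by(+9°): θ ← 11° +9° = 20°
rotate_crank_by(+36°): θ ← 20° +36° = 56°
rotate_crank_by(-20°): θ ← 56° -20° = 36°
rotate_crank_by(+69°): θ ← 36° +69° = 105°
crank pin P = (r cos θ, r sin θ) = (-14.493867, 54.091846)
h = r sin θ − e = 54.091846 − 10 = 44.091846
x = r cos θ + √(L² − h²) = -14.493867 + √(65536.0 − 1944.0909) = -14.493867 + 252.174362 = 237.680496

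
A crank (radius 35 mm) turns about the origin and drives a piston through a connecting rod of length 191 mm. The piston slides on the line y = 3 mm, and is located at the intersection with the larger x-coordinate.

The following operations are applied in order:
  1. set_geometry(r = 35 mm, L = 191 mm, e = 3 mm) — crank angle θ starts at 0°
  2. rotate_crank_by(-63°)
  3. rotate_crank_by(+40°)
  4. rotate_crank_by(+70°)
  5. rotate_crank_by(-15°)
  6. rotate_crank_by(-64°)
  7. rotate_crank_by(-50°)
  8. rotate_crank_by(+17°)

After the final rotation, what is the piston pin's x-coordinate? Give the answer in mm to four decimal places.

set_geometry: r = 35 mm, L = 191 mm, e = 3 mm; θ ← 0°
rotate_crank_by(-63°): θ ← 0° -63° = -63°
rotate_crank_by(+40°): θ ← -63° +40° = -23°
rotate_crank_by(+70°): θ ← -23° +70° = 47°
rotate_crank_by(-15°): θ ← 47° -15° = 32°
rotate_crank_by(-64°): θ ← 32° -64° = -32°
rotate_crank_by(-50°): θ ← -32° -50° = -82°
rotate_crank_by(+17°): θ ← -82° +17° = -65°
crank pin P = (r cos θ, r sin θ) = (14.791639, -31.720773)
h = r sin θ − e = -31.720773 − 3 = -34.720773
x = r cos θ + √(L² − h²) = 14.791639 + √(36481.0 − 1205.5320) = 14.791639 + 187.817645 = 202.609285

202.6093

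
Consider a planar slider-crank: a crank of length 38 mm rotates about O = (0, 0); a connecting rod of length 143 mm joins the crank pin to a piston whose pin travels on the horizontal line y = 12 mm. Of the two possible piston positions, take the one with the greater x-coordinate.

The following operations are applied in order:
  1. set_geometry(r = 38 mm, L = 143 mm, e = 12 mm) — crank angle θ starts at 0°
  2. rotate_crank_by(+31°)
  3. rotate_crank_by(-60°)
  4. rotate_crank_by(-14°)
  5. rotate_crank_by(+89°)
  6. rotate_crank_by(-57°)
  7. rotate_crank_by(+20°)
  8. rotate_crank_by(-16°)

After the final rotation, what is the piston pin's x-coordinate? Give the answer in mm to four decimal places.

set_geometry: r = 38 mm, L = 143 mm, e = 12 mm; θ ← 0°
rotate_crank_by(+31°): θ ← 0° +31° = 31°
rotate_crank_by(-60°): θ ← 31° -60° = -29°
rotate_crank_by(-14°): θ ← -29° -14° = -43°
rotate_crank_by(+89°): θ ← -43° +89° = 46°
rotate_crank_by(-57°): θ ← 46° -57° = -11°
rotate_crank_by(+20°): θ ← -11° +20° = 9°
rotate_crank_by(-16°): θ ← 9° -16° = -7°
crank pin P = (r cos θ, r sin θ) = (37.716754, -4.631035)
h = r sin θ − e = -4.631035 − 12 = -16.631035
x = r cos θ + √(L² − h²) = 37.716754 + √(20449.0 − 276.5913) = 37.716754 + 142.029605 = 179.746359

179.7464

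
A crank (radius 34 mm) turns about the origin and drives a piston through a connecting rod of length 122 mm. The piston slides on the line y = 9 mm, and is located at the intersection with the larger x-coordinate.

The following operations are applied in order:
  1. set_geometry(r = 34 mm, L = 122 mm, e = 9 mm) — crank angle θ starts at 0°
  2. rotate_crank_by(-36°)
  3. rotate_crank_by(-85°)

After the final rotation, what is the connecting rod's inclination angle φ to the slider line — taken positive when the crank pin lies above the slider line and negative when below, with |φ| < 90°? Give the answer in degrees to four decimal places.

set_geometry: r = 34 mm, L = 122 mm, e = 9 mm; θ ← 0°
rotate_crank_by(-36°): θ ← 0° -36° = -36°
rotate_crank_by(-85°): θ ← -36° -85° = -121°
crank pin P = (r cos θ, r sin θ) = (-17.511295, -29.143688)
h = r sin θ − e = -29.143688 − 9 = -38.143688
sin φ = h / L = -38.143688 / 122 = -0.31265318
φ = arcsin(-0.31265318) = -18.219197°

-18.2192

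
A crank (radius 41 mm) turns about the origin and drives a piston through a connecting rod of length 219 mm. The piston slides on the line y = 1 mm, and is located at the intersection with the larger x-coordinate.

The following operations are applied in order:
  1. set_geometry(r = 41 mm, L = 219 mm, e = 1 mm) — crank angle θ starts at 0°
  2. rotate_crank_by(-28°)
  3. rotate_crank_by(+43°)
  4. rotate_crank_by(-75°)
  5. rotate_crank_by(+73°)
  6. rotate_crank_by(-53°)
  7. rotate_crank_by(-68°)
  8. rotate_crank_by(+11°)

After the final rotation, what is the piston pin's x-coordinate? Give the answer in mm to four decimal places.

set_geometry: r = 41 mm, L = 219 mm, e = 1 mm; θ ← 0°
rotate_crank_by(-28°): θ ← 0° -28° = -28°
rotate_crank_by(+43°): θ ← -28° +43° = 15°
rotate_crank_by(-75°): θ ← 15° -75° = -60°
rotate_crank_by(+73°): θ ← -60° +73° = 13°
rotate_crank_by(-53°): θ ← 13° -53° = -40°
rotate_crank_by(-68°): θ ← -40° -68° = -108°
rotate_crank_by(+11°): θ ← -108° +11° = -97°
crank pin P = (r cos θ, r sin θ) = (-4.996643, -40.694392)
h = r sin θ − e = -40.694392 − 1 = -41.694392
x = r cos θ + √(L² − h²) = -4.996643 + √(47961.0 − 1738.4223) = -4.996643 + 214.994367 = 209.997723

209.9977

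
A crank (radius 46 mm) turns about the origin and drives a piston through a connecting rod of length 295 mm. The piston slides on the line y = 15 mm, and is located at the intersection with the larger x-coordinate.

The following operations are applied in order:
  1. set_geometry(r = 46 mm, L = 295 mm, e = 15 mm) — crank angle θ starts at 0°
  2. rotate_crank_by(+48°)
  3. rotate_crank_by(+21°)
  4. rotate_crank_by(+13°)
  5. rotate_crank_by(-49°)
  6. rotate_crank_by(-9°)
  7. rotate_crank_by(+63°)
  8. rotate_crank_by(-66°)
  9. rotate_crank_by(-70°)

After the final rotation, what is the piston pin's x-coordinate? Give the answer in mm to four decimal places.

set_geometry: r = 46 mm, L = 295 mm, e = 15 mm; θ ← 0°
rotate_crank_by(+48°): θ ← 0° +48° = 48°
rotate_crank_by(+21°): θ ← 48° +21° = 69°
rotate_crank_by(+13°): θ ← 69° +13° = 82°
rotate_crank_by(-49°): θ ← 82° -49° = 33°
rotate_crank_by(-9°): θ ← 33° -9° = 24°
rotate_crank_by(+63°): θ ← 24° +63° = 87°
rotate_crank_by(-66°): θ ← 87° -66° = 21°
rotate_crank_by(-70°): θ ← 21° -70° = -49°
crank pin P = (r cos θ, r sin θ) = (30.178715, -34.716641)
h = r sin θ − e = -34.716641 − 15 = -49.716641
x = r cos θ + √(L² − h²) = 30.178715 + √(87025.0 − 2471.7444) = 30.178715 + 290.780425 = 320.959140

320.9591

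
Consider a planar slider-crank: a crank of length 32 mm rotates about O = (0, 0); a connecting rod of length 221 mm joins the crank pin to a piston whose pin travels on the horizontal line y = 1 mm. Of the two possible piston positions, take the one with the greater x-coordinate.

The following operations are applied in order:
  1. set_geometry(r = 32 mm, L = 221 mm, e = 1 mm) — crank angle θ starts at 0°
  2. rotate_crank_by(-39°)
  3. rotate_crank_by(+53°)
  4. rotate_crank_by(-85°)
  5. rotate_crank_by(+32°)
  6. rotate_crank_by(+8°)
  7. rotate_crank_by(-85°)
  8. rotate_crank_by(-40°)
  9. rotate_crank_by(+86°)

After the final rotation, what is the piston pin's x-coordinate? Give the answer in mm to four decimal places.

229.7497

set_geometry: r = 32 mm, L = 221 mm, e = 1 mm; θ ← 0°
rotate_crank_by(-39°): θ ← 0° -39° = -39°
rotate_crank_by(+53°): θ ← -39° +53° = 14°
rotate_crank_by(-85°): θ ← 14° -85° = -71°
rotate_crank_by(+32°): θ ← -71° +32° = -39°
rotate_crank_by(+8°): θ ← -39° +8° = -31°
rotate_crank_by(-85°): θ ← -31° -85° = -116°
rotate_crank_by(-40°): θ ← -116° -40° = -156°
rotate_crank_by(+86°): θ ← -156° +86° = -70°
crank pin P = (r cos θ, r sin θ) = (10.944645, -30.070164)
h = r sin θ − e = -30.070164 − 1 = -31.070164
x = r cos θ + √(L² − h²) = 10.944645 + √(48841.0 − 965.3551) = 10.944645 + 218.805039 = 229.749683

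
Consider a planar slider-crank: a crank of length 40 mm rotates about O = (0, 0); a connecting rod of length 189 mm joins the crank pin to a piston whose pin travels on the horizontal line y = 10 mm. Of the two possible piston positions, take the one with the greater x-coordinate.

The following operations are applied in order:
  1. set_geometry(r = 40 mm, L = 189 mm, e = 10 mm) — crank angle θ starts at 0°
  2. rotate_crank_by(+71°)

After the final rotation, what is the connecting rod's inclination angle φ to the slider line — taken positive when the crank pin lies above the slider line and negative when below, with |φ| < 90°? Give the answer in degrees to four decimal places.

8.4647

set_geometry: r = 40 mm, L = 189 mm, e = 10 mm; θ ← 0°
rotate_crank_by(+71°): θ ← 0° +71° = 71°
crank pin P = (r cos θ, r sin θ) = (13.022726, 37.820743)
h = r sin θ − e = 37.820743 − 10 = 27.820743
sin φ = h / L = 27.820743 / 189 = 0.14719970
φ = arcsin(0.14719970) = 8.464680°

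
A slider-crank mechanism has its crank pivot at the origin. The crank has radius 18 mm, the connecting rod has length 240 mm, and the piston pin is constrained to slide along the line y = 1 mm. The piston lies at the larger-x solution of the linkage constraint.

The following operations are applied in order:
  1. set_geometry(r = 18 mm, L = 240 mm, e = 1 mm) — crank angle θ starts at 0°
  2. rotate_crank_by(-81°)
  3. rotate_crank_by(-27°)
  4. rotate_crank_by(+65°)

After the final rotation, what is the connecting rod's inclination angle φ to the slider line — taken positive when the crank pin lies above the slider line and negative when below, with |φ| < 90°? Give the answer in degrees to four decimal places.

set_geometry: r = 18 mm, L = 240 mm, e = 1 mm; θ ← 0°
rotate_crank_by(-81°): θ ← 0° -81° = -81°
rotate_crank_by(-27°): θ ← -81° -27° = -108°
rotate_crank_by(+65°): θ ← -108° +65° = -43°
crank pin P = (r cos θ, r sin θ) = (13.164367, -12.275970)
h = r sin θ − e = -12.275970 − 1 = -13.275970
sin φ = h / L = -13.275970 / 240 = -0.05531654
φ = arcsin(-0.05531654) = -3.171023°

-3.1710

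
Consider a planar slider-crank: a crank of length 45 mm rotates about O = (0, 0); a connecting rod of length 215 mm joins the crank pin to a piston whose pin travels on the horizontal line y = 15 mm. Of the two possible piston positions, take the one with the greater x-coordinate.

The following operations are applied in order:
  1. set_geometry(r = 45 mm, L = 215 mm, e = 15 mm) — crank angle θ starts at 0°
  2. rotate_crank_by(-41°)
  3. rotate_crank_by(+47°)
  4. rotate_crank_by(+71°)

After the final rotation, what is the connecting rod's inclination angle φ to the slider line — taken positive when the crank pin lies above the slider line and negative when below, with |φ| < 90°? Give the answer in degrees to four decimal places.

set_geometry: r = 45 mm, L = 215 mm, e = 15 mm; θ ← 0°
rotate_crank_by(-41°): θ ← 0° -41° = -41°
rotate_crank_by(+47°): θ ← -41° +47° = 6°
rotate_crank_by(+71°): θ ← 6° +71° = 77°
crank pin P = (r cos θ, r sin θ) = (10.122797, 43.846653)
h = r sin θ − e = 43.846653 − 15 = 28.846653
sin φ = h / L = 28.846653 / 215 = 0.13417048
φ = arcsin(0.13417048) = 7.710655°

7.7107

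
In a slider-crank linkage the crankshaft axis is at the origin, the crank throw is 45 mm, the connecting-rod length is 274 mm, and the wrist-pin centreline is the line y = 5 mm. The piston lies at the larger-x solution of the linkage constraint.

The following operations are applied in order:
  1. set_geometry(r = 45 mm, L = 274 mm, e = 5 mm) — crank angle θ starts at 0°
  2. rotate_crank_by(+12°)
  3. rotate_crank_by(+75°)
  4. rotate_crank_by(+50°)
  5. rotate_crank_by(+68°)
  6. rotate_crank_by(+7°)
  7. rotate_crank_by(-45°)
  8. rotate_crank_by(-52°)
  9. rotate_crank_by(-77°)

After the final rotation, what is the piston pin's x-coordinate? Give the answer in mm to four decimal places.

set_geometry: r = 45 mm, L = 274 mm, e = 5 mm; θ ← 0°
rotate_crank_by(+12°): θ ← 0° +12° = 12°
rotate_crank_by(+75°): θ ← 12° +75° = 87°
rotate_crank_by(+50°): θ ← 87° +50° = 137°
rotate_crank_by(+68°): θ ← 137° +68° = 205°
rotate_crank_by(+7°): θ ← 205° +7° = 212°
rotate_crank_by(-45°): θ ← 212° -45° = 167°
rotate_crank_by(-52°): θ ← 167° -52° = 115°
rotate_crank_by(-77°): θ ← 115° -77° = 38°
crank pin P = (r cos θ, r sin θ) = (35.460484, 27.704766)
h = r sin θ − e = 27.704766 − 5 = 22.704766
x = r cos θ + √(L² − h²) = 35.460484 + √(75076.0 − 515.5064) = 35.460484 + 273.057674 = 308.518158

308.5182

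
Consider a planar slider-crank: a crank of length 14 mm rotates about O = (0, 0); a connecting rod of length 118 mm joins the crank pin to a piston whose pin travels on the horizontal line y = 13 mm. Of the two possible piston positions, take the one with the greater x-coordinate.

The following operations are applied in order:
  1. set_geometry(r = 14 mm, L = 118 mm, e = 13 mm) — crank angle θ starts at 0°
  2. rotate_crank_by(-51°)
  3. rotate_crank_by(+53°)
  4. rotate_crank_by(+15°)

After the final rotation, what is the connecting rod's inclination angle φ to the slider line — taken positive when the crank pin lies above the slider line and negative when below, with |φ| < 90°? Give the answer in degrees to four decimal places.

set_geometry: r = 14 mm, L = 118 mm, e = 13 mm; θ ← 0°
rotate_crank_by(-51°): θ ← 0° -51° = -51°
rotate_crank_by(+53°): θ ← -51° +53° = 2°
rotate_crank_by(+15°): θ ← 2° +15° = 17°
crank pin P = (r cos θ, r sin θ) = (13.388267, 4.093204)
h = r sin θ − e = 4.093204 − 13 = -8.906796
sin φ = h / L = -8.906796 / 118 = -0.07548132
φ = arcsin(-0.07548132) = -4.328878°

-4.3289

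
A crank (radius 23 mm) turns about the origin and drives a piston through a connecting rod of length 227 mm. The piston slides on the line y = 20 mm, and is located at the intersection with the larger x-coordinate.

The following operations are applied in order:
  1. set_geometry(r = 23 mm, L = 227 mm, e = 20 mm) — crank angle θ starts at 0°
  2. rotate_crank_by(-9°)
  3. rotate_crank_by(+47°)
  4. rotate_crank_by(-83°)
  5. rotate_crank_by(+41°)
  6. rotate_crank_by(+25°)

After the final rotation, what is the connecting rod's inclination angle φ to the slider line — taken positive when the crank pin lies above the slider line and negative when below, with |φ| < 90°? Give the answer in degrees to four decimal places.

-2.9690

set_geometry: r = 23 mm, L = 227 mm, e = 20 mm; θ ← 0°
rotate_crank_by(-9°): θ ← 0° -9° = -9°
rotate_crank_by(+47°): θ ← -9° +47° = 38°
rotate_crank_by(-83°): θ ← 38° -83° = -45°
rotate_crank_by(+41°): θ ← -45° +41° = -4°
rotate_crank_by(+25°): θ ← -4° +25° = 21°
crank pin P = (r cos θ, r sin θ) = (21.472350, 8.242463)
h = r sin θ − e = 8.242463 − 20 = -11.757537
sin φ = h / L = -11.757537 / 227 = -0.05179532
φ = arcsin(-0.05179532) = -2.968982°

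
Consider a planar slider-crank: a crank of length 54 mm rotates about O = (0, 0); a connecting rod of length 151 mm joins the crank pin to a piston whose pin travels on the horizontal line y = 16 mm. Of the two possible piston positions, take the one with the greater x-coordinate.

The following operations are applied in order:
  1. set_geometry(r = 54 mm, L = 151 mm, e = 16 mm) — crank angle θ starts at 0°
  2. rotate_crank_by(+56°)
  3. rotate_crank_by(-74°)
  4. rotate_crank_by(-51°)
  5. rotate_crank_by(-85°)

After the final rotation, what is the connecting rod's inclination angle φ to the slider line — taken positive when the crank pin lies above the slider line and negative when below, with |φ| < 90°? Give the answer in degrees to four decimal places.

-15.2320

set_geometry: r = 54 mm, L = 151 mm, e = 16 mm; θ ← 0°
rotate_crank_by(+56°): θ ← 0° +56° = 56°
rotate_crank_by(-74°): θ ← 56° -74° = -18°
rotate_crank_by(-51°): θ ← -18° -51° = -69°
rotate_crank_by(-85°): θ ← -69° -85° = -154°
crank pin P = (r cos θ, r sin θ) = (-48.534879, -23.672042)
h = r sin θ − e = -23.672042 − 16 = -39.672042
sin φ = h / L = -39.672042 / 151 = -0.26272875
φ = arcsin(-0.26272875) = -15.232039°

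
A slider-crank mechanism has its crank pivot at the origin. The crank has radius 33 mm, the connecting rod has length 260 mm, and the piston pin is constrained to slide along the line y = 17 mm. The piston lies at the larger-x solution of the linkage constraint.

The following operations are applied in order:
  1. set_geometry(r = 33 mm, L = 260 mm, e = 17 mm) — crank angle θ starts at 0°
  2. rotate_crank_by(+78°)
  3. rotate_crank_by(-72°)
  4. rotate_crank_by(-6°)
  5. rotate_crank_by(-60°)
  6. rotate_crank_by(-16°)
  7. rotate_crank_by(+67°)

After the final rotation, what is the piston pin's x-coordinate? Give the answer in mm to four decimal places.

set_geometry: r = 33 mm, L = 260 mm, e = 17 mm; θ ← 0°
rotate_crank_by(+78°): θ ← 0° +78° = 78°
rotate_crank_by(-72°): θ ← 78° -72° = 6°
rotate_crank_by(-6°): θ ← 6° -6° = 0°
rotate_crank_by(-60°): θ ← 0° -60° = -60°
rotate_crank_by(-16°): θ ← -60° -16° = -76°
rotate_crank_by(+67°): θ ← -76° +67° = -9°
crank pin P = (r cos θ, r sin θ) = (32.593715, -5.162337)
h = r sin θ − e = -5.162337 − 17 = -22.162337
x = r cos θ + √(L² − h²) = 32.593715 + √(67600.0 − 491.1692) = 32.593715 + 259.053722 = 291.647437

291.6474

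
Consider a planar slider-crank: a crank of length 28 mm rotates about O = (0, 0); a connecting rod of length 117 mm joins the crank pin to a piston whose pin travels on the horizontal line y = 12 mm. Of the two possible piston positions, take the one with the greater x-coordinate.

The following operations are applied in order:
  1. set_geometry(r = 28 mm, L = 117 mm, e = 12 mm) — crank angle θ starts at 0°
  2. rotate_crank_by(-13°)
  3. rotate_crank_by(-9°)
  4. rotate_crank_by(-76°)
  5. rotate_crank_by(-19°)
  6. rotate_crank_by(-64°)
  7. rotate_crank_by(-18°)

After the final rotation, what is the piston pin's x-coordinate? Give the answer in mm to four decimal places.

90.4899

set_geometry: r = 28 mm, L = 117 mm, e = 12 mm; θ ← 0°
rotate_crank_by(-13°): θ ← 0° -13° = -13°
rotate_crank_by(-9°): θ ← -13° -9° = -22°
rotate_crank_by(-76°): θ ← -22° -76° = -98°
rotate_crank_by(-19°): θ ← -98° -19° = -117°
rotate_crank_by(-64°): θ ← -117° -64° = -181°
rotate_crank_by(-18°): θ ← -181° -18° = -199°
crank pin P = (r cos θ, r sin θ) = (-26.474520, 9.115908)
h = r sin θ − e = 9.115908 − 12 = -2.884092
x = r cos θ + √(L² − h²) = -26.474520 + √(13689.0 − 8.3180) = -26.474520 + 116.964448 = 90.489928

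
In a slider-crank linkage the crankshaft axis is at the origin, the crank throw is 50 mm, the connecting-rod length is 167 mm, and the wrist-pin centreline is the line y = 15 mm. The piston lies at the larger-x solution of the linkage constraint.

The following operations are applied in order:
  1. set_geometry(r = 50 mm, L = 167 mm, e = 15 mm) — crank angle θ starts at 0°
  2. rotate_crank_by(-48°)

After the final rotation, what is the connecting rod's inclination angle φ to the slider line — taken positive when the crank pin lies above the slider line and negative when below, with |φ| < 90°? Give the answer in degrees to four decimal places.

set_geometry: r = 50 mm, L = 167 mm, e = 15 mm; θ ← 0°
rotate_crank_by(-48°): θ ← 0° -48° = -48°
crank pin P = (r cos θ, r sin θ) = (33.456530, -37.157241)
h = r sin θ − e = -37.157241 − 15 = -52.157241
sin φ = h / L = -52.157241 / 167 = -0.31231881
φ = arcsin(-0.31231881) = -18.199028°

-18.1990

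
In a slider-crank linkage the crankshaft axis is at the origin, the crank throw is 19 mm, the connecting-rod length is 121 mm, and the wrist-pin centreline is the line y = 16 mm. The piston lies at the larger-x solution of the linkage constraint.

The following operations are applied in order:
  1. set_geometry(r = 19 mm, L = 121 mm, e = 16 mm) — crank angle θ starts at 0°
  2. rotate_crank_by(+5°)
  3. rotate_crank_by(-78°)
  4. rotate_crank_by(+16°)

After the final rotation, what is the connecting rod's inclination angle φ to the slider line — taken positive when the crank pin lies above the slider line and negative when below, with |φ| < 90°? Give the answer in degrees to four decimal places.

set_geometry: r = 19 mm, L = 121 mm, e = 16 mm; θ ← 0°
rotate_crank_by(+5°): θ ← 0° +5° = 5°
rotate_crank_by(-78°): θ ← 5° -78° = -73°
rotate_crank_by(+16°): θ ← -73° +16° = -57°
crank pin P = (r cos θ, r sin θ) = (10.348142, -15.934741)
h = r sin θ − e = -15.934741 − 16 = -31.934741
sin φ = h / L = -31.934741 / 121 = -0.26392348
φ = arcsin(-0.26392348) = -15.302995°

-15.3030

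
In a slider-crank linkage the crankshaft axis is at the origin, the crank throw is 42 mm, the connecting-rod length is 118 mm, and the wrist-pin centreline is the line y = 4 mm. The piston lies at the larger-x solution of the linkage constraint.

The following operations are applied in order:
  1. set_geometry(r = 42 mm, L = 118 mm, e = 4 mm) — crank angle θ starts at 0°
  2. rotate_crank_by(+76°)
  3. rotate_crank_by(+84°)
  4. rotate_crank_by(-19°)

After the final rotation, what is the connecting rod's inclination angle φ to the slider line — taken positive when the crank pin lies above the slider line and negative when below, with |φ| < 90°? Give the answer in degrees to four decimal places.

10.9585

set_geometry: r = 42 mm, L = 118 mm, e = 4 mm; θ ← 0°
rotate_crank_by(+76°): θ ← 0° +76° = 76°
rotate_crank_by(+84°): θ ← 76° +84° = 160°
rotate_crank_by(-19°): θ ← 160° -19° = 141°
crank pin P = (r cos θ, r sin θ) = (-32.640130, 26.431456)
h = r sin θ − e = 26.431456 − 4 = 22.431456
sin φ = h / L = 22.431456 / 118 = 0.19009709
φ = arcsin(0.19009709) = 10.958450°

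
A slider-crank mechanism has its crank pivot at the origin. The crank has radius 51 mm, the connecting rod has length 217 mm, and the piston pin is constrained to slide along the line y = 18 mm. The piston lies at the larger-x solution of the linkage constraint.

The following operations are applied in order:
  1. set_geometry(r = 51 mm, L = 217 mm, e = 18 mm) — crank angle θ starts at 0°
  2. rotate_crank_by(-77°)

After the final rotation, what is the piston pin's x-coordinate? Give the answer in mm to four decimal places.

217.6440

set_geometry: r = 51 mm, L = 217 mm, e = 18 mm; θ ← 0°
rotate_crank_by(-77°): θ ← 0° -77° = -77°
crank pin P = (r cos θ, r sin θ) = (11.472504, -49.692873)
h = r sin θ − e = -49.692873 − 18 = -67.692873
x = r cos θ + √(L² − h²) = 11.472504 + √(47089.0 − 4582.3251) = 11.472504 + 206.171470 = 217.643973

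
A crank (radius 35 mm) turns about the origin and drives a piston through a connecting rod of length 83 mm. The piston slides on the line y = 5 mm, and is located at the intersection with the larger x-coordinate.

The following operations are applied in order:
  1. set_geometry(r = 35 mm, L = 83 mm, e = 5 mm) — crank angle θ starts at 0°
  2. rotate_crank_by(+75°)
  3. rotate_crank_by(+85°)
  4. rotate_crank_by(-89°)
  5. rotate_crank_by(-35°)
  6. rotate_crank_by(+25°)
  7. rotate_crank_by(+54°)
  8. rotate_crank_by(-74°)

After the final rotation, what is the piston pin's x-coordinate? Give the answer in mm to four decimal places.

set_geometry: r = 35 mm, L = 83 mm, e = 5 mm; θ ← 0°
rotate_crank_by(+75°): θ ← 0° +75° = 75°
rotate_crank_by(+85°): θ ← 75° +85° = 160°
rotate_crank_by(-89°): θ ← 160° -89° = 71°
rotate_crank_by(-35°): θ ← 71° -35° = 36°
rotate_crank_by(+25°): θ ← 36° +25° = 61°
rotate_crank_by(+54°): θ ← 61° +54° = 115°
rotate_crank_by(-74°): θ ← 115° -74° = 41°
crank pin P = (r cos θ, r sin θ) = (26.414835, 22.962066)
h = r sin θ − e = 22.962066 − 5 = 17.962066
x = r cos θ + √(L² − h²) = 26.414835 + √(6889.0 − 322.6358) = 26.414835 + 81.033105 = 107.447941

107.4479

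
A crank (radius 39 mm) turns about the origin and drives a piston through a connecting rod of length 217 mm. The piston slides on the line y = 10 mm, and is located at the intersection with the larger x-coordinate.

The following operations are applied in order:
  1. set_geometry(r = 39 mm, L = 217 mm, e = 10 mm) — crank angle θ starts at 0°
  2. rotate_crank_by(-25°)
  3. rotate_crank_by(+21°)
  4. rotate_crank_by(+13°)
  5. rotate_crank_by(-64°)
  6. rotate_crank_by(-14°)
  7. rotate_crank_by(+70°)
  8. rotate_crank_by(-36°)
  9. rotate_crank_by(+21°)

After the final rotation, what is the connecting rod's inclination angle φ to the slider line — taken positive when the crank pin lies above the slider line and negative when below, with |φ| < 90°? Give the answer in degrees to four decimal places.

set_geometry: r = 39 mm, L = 217 mm, e = 10 mm; θ ← 0°
rotate_crank_by(-25°): θ ← 0° -25° = -25°
rotate_crank_by(+21°): θ ← -25° +21° = -4°
rotate_crank_by(+13°): θ ← -4° +13° = 9°
rotate_crank_by(-64°): θ ← 9° -64° = -55°
rotate_crank_by(-14°): θ ← -55° -14° = -69°
rotate_crank_by(+70°): θ ← -69° +70° = 1°
rotate_crank_by(-36°): θ ← 1° -36° = -35°
rotate_crank_by(+21°): θ ← -35° +21° = -14°
crank pin P = (r cos θ, r sin θ) = (37.841533, -9.434954)
h = r sin θ − e = -9.434954 − 10 = -19.434954
sin φ = h / L = -19.434954 / 217 = -0.08956200
φ = arcsin(-0.08956200) = -5.138410°

-5.1384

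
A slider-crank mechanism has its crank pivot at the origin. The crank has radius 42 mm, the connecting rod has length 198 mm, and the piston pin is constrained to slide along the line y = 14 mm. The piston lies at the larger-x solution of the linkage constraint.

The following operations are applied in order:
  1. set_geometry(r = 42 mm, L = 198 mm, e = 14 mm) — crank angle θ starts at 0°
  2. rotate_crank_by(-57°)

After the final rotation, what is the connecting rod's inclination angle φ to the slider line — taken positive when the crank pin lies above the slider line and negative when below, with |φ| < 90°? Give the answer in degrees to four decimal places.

-14.3951

set_geometry: r = 42 mm, L = 198 mm, e = 14 mm; θ ← 0°
rotate_crank_by(-57°): θ ← 0° -57° = -57°
crank pin P = (r cos θ, r sin θ) = (22.874839, -35.224164)
h = r sin θ − e = -35.224164 − 14 = -49.224164
sin φ = h / L = -49.224164 / 198 = -0.24860689
φ = arcsin(-0.24860689) = -14.395090°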